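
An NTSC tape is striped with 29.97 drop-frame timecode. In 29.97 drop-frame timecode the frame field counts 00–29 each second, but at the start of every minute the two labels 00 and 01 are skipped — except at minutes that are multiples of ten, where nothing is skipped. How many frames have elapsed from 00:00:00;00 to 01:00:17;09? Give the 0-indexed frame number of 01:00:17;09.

As if non-drop at 30 labels/s: (1 × 3600 + 0 × 60 + 17) × 30 + 9 = 108519.
Minute boundaries passed: 60; those not divisible by 10: 60 − 6 = 54; dropped labels = 2 × 54 = 108.
Actual frame index = 108519 − 108 = 108411.

108411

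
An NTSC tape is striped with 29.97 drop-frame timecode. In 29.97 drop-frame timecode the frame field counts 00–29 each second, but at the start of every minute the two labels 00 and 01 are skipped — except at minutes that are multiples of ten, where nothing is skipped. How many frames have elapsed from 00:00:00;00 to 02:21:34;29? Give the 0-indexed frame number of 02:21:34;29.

Complete 10-minute blocks: 14, each 17982 frames → 251748.
Remaining 1 whole minute in the current block: 1800 + 0 × 1798 = 1800 frames.
Within the current minute: 34 × 30 + 29 − 2 = 1047 (labels ;00/;01 skipped at this minute). Total = 251748 + 1800 + 1047 = 254595.

254595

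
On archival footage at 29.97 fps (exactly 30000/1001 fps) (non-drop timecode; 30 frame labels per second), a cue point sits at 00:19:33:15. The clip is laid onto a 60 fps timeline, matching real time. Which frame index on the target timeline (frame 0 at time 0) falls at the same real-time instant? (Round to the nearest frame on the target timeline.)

frame 70480

Source frame index: (0×3600 + 19×60 + 33) × 30 + 15 = 35205.
Real time: 35205 / (30000/1001) = 2349347/2000 s.
Target frame: (2349347/2000) × (60) = 7048041/100 ≈ 70480.410 → 70480.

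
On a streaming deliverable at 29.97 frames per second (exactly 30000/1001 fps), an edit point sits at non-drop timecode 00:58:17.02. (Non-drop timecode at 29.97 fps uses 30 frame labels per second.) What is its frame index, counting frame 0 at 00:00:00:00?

104912

Total seconds to the label: (0 × 3600 + 58 × 60 + 17) = 3497.
Frame index = 3497 × 30 + 2 = 104912.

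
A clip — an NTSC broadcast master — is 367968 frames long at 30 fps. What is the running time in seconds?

Running time = 367968 / (30) = 12265.6 s.

12265.6 seconds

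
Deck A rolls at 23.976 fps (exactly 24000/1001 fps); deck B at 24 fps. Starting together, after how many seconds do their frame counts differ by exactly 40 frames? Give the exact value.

The gap grows by |24 − 24000/1001| = 24/1001 frames per second.
Time for a 40-frame gap: 40 ÷ (24/1001) = 5005/3 s.

5005/3 seconds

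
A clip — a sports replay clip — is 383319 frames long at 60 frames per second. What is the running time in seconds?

Running time = 383319 / (60) = 6388.65 s.

6388.65 seconds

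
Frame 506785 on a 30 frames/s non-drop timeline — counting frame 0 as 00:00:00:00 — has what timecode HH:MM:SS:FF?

04:41:32:25

506785 ÷ 30 = 16892 full seconds, remainder 25 frames.
16892 s = 4 h 41 min 32 s.
Timecode: 04:41:32:25.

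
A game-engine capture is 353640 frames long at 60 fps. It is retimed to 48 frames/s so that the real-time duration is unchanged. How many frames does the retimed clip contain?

Target frames = source frames × (target rate / source rate) = 353640 × (48)/(60) = 353640 × 4/5 = 282912.

282912 frames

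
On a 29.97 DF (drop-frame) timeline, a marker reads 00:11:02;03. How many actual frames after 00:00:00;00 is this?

19843

As if non-drop at 30 labels/s: (0 × 3600 + 11 × 60 + 2) × 30 + 3 = 19863.
Minute boundaries passed: 11; those not divisible by 10: 11 − 1 = 10; dropped labels = 2 × 10 = 20.
Actual frame index = 19863 − 20 = 19843.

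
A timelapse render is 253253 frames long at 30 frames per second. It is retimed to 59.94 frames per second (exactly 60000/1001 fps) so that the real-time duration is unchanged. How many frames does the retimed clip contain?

506000 frames

Target frames = source frames × (target rate / source rate) = 253253 × (60000/1001)/(30) = 253253 × 2000/1001 = 506000.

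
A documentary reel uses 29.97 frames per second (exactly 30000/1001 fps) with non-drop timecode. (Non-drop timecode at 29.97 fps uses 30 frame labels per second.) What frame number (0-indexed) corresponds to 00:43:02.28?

frame 77488

Total seconds to the label: (0 × 3600 + 43 × 60 + 2) = 2582.
Frame index = 2582 × 30 + 28 = 77488.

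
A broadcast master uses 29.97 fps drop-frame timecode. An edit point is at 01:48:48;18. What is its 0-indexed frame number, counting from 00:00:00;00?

As if non-drop at 30 labels/s: (1 × 3600 + 48 × 60 + 48) × 30 + 18 = 195858.
Minute boundaries passed: 108; those not divisible by 10: 108 − 10 = 98; dropped labels = 2 × 98 = 196.
Actual frame index = 195858 − 196 = 195662.

195662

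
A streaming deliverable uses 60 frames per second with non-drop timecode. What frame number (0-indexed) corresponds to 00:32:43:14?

Total seconds to the label: (0 × 3600 + 32 × 60 + 43) = 1963.
Frame index = 1963 × 60 + 14 = 117794.

117794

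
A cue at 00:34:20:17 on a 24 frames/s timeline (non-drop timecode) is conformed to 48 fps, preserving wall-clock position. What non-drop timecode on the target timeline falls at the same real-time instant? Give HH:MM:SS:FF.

00:34:20:34

Source frame index: (0×3600 + 34×60 + 20) × 24 + 17 = 49457.
Real time: 49457 / (24) = 49457/24 s.
Target frame: (49457/24) × (48) = 98914.
At 48 labels/s: frame 98914 → 00:34:20:34.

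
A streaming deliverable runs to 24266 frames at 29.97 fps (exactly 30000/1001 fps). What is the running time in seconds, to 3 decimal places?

Running time = 24266 × 1001/30000 = 12145133/15000 s ≈ 809.676 s.

809.676 seconds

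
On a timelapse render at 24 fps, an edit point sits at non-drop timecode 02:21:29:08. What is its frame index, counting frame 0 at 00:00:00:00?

203744

Total seconds to the label: (2 × 3600 + 21 × 60 + 29) = 8489.
Frame index = 8489 × 24 + 8 = 203744.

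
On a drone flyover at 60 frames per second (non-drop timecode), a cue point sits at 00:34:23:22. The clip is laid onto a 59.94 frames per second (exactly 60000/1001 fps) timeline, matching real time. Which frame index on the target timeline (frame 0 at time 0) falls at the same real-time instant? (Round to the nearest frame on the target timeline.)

frame 123678

Source frame index: (0×3600 + 34×60 + 23) × 60 + 22 = 123802.
Real time: 123802 / (60) = 61901/30 s.
Target frame: (61901/30) × (60000/1001) = 17686000/143 ≈ 123678.322 → 123678.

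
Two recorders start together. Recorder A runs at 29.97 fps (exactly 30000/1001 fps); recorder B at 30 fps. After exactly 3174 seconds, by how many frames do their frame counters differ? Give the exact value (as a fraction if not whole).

A emits 30000/1001 × 3174 = 95220000/1001 frames; B emits 30 × 3174 = 95220.
Difference = 95220/1001 frames (≈ 95.1249); B is ahead of A.

95220/1001 frames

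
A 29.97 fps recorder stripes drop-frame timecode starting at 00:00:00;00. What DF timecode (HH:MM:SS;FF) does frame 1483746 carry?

13:45:07;22

Each 10-minute DF block holds 10 × 60 × 30 − 9 × 2 = 17982 frames. 1483746 ÷ 17982 → 82 full blocks, remainder 9222.
Within the partial block the first minute is 1800 frames and each further minute 1798, so 5 further minute boundaries passed. Total skipped labels = 18 × 82 + 2 × 5 = 1486.
Non-drop label index = 1483746 + 1486 = 1485232; at 30 labels/s that is 13:45:07:22, i.e. DF 13:45:07;22.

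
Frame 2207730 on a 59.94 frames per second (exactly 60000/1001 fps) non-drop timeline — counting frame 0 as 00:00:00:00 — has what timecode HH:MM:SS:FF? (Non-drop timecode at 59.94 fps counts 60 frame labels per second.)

2207730 ÷ 60 = 36795 full seconds, remainder 30 frames.
36795 s = 10 h 13 min 15 s.
Timecode: 10:13:15:30.

10:13:15:30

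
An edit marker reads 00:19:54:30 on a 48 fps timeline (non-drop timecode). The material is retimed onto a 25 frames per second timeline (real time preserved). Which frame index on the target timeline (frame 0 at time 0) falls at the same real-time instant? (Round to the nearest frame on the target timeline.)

frame 29866

Source frame index: (0×3600 + 19×60 + 54) × 48 + 30 = 57342.
Real time: 57342 / (48) = 9557/8 s.
Target frame: (9557/8) × (25) = 238925/8 ≈ 29865.625 → 29866.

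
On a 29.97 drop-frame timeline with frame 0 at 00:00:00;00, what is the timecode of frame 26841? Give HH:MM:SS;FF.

00:14:55;17

Ten DF minutes hold 17982 frames, so frame 26841 lies in block 1 (frames 17982–35963) with 8859 frames into that block.
The block's first minute is 1800 frames and the rest 1798 each; 8859 frames reaches minute 4, so 1 × 18 + 4 × 2 = 26 labels have been skipped so far.
Adding those back, label number 26841 + 26 = 26867 at 30 labels/s is 895 s + 17 f = 0 h 14 min 55 s frame 17, i.e. 00:14:55;17.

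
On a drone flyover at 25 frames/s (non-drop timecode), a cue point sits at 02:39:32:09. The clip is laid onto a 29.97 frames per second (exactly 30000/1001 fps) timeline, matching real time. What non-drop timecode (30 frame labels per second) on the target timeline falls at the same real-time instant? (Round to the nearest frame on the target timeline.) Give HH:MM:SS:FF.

02:39:22:24

Source frame index: (2×3600 + 39×60 + 32) × 25 + 9 = 239309.
Real time: 239309 / (25) = 239309/25 s.
Target frame: (239309/25) × (30000/1001) = 41024400/143 ≈ 286883.916 → 286884.
At 30 labels/s: frame 286884 → 02:39:22:24.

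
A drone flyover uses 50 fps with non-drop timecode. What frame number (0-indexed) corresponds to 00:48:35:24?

frame 145774

Total seconds to the label: (0 × 3600 + 48 × 60 + 35) = 2915.
Frame index = 2915 × 50 + 24 = 145774.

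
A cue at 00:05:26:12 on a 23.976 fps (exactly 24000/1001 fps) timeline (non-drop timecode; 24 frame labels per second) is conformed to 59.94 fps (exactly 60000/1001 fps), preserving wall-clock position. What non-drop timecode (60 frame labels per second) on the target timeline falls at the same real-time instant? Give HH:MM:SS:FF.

Source frame index: (0×3600 + 5×60 + 26) × 24 + 12 = 7836.
Real time: 7836 / (24000/1001) = 653653/2000 s.
Target frame: (653653/2000) × (60000/1001) = 19590.
At 60 labels/s: frame 19590 → 00:05:26:30.

00:05:26:30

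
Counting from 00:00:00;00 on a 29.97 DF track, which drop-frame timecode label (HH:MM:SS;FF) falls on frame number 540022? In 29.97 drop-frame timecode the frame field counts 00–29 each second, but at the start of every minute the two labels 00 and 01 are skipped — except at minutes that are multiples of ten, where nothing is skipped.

Ten DF minutes hold 17982 frames, so frame 540022 lies in block 30 (frames 539460–557441) with 562 frames into that block.
The block's first minute is 1800 frames and the rest 1798 each; 562 frames reaches minute 0, so 30 × 18 + 0 × 2 = 540 labels have been skipped so far.
Adding those back, label number 540022 + 540 = 540562 at 30 labels/s is 18018 s + 22 f = 5 h 0 min 18 s frame 22, i.e. 05:00:18;22.

05:00:18;22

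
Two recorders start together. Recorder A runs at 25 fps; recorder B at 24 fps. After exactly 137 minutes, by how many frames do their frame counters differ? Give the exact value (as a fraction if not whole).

8220 frames

137 min = 8220 s.
A emits 25 × 8220 = 205500 frames; B emits 24 × 8220 = 197280.
Difference = 8220 frames; B is behind A.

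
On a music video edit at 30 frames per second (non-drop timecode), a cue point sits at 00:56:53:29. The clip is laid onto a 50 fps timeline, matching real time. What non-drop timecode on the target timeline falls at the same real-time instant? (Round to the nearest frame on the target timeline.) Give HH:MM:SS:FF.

Source frame index: (0×3600 + 56×60 + 53) × 30 + 29 = 102419.
Real time: 102419 / (30) = 102419/30 s.
Target frame: (102419/30) × (50) = 512095/3 ≈ 170698.333 → 170698.
At 50 labels/s: frame 170698 → 00:56:53:48.

00:56:53:48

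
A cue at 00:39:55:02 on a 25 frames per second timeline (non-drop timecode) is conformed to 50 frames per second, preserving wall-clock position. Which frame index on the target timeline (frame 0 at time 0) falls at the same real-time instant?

Source frame index: (0×3600 + 39×60 + 55) × 25 + 2 = 59877.
Real time: 59877 / (25) = 59877/25 s.
Target frame: (59877/25) × (50) = 119754.

frame 119754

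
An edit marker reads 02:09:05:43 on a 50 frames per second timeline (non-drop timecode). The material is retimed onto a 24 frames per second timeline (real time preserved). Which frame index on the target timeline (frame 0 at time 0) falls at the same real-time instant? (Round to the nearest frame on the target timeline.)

frame 185901

Source frame index: (2×3600 + 9×60 + 5) × 50 + 43 = 387293.
Real time: 387293 / (50) = 387293/50 s.
Target frame: (387293/50) × (24) = 4647516/25 ≈ 185900.640 → 185901.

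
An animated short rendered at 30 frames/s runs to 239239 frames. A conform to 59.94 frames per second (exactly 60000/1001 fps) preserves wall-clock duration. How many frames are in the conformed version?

Target frames = source frames × (target rate / source rate) = 239239 × (60000/1001)/(30) = 239239 × 2000/1001 = 478000.

478000 frames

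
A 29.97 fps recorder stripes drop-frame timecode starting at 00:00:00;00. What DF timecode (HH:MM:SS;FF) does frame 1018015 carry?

Each 10-minute DF block holds 10 × 60 × 30 − 9 × 2 = 17982 frames. 1018015 ÷ 17982 → 56 full blocks, remainder 11023.
Within the partial block the first minute is 1800 frames and each further minute 1798, so 6 further minute boundaries passed. Total skipped labels = 18 × 56 + 2 × 6 = 1020.
Non-drop label index = 1018015 + 1020 = 1019035; at 30 labels/s that is 09:26:07:25, i.e. DF 09:26:07;25.

09:26:07;25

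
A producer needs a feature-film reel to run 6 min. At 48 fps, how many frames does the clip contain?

6 min = 360 s.
Frames = 360 × 48 = 17280.

17280 frames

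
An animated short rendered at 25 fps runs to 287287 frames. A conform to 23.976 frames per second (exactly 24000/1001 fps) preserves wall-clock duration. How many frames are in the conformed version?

Target frames = source frames × (target rate / source rate) = 287287 × (24000/1001)/(25) = 287287 × 960/1001 = 275520.

275520 frames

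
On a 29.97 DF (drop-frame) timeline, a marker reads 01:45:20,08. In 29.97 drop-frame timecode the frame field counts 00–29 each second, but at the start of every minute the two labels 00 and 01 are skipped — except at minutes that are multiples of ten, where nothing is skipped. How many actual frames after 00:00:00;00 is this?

189418

As if non-drop at 30 labels/s: (1 × 3600 + 45 × 60 + 20) × 30 + 8 = 189608.
Minute boundaries passed: 105; those not divisible by 10: 105 − 10 = 95; dropped labels = 2 × 95 = 190.
Actual frame index = 189608 − 190 = 189418.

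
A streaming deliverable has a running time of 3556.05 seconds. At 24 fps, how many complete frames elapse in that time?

85345 frames

Frames = 3556.05 × 24 = 426726/5 ≈ 85345.2000.
Complete frames: 85345.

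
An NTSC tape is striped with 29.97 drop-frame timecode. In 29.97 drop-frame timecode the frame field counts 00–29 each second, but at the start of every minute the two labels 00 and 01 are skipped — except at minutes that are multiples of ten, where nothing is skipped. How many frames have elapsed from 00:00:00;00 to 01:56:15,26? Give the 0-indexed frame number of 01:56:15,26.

209066

Complete 10-minute blocks: 11, each 17982 frames → 197802.
Remaining 6 whole minutes in the current block: 1800 + 5 × 1798 = 10790 frames.
Within the current minute: 15 × 30 + 26 − 2 = 474 (labels ;00/;01 skipped at this minute). Total = 197802 + 10790 + 474 = 209066.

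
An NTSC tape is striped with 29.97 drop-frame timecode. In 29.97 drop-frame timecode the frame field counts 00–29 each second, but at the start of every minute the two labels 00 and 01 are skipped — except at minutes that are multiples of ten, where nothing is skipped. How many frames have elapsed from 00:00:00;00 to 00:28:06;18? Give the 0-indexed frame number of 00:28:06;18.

50546

As if non-drop at 30 labels/s: (0 × 3600 + 28 × 60 + 6) × 30 + 18 = 50598.
Minute boundaries passed: 28; those not divisible by 10: 28 − 2 = 26; dropped labels = 2 × 26 = 52.
Actual frame index = 50598 − 52 = 50546.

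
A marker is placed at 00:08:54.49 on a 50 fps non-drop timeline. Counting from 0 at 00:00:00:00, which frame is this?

frame 26749

Total seconds to the label: (0 × 3600 + 8 × 60 + 54) = 534.
Frame index = 534 × 50 + 49 = 26749.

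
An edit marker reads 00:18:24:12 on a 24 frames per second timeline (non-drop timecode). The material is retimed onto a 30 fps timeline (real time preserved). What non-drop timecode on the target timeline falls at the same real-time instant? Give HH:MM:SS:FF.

00:18:24:15

Source frame index: (0×3600 + 18×60 + 24) × 24 + 12 = 26508.
Real time: 26508 / (24) = 2209/2 s.
Target frame: (2209/2) × (30) = 33135.
At 30 labels/s: frame 33135 → 00:18:24:15.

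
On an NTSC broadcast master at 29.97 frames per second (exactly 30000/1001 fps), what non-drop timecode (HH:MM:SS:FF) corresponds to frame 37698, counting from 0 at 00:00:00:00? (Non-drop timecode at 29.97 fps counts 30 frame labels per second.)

00:20:56:18

37698 ÷ 30 = 1256 full seconds, remainder 18 frames.
1256 s = 0 h 20 min 56 s.
Timecode: 00:20:56:18.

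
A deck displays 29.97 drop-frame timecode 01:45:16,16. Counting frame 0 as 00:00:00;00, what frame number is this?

189306

As if non-drop at 30 labels/s: (1 × 3600 + 45 × 60 + 16) × 30 + 16 = 189496.
Minute boundaries passed: 105; those not divisible by 10: 105 − 10 = 95; dropped labels = 2 × 95 = 190.
Actual frame index = 189496 − 190 = 189306.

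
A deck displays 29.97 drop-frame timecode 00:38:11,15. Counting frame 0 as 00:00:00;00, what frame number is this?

68675

As if non-drop at 30 labels/s: (0 × 3600 + 38 × 60 + 11) × 30 + 15 = 68745.
Minute boundaries passed: 38; those not divisible by 10: 38 − 3 = 35; dropped labels = 2 × 35 = 70.
Actual frame index = 68745 − 70 = 68675.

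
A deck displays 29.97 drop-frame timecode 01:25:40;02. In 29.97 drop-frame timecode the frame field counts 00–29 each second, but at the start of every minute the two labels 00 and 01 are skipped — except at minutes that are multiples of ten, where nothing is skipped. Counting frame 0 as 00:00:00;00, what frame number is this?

Complete 10-minute blocks: 8, each 17982 frames → 143856.
Remaining 5 whole minutes in the current block: 1800 + 4 × 1798 = 8992 frames.
Within the current minute: 40 × 30 + 2 − 2 = 1200 (labels ;00/;01 skipped at this minute). Total = 143856 + 8992 + 1200 = 154048.

154048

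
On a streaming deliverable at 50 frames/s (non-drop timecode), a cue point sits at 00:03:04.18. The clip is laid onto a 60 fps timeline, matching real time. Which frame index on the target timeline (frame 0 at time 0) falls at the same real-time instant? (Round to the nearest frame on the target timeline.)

Source frame index: (0×3600 + 3×60 + 4) × 50 + 18 = 9218.
Real time: 9218 / (50) = 4609/25 s.
Target frame: (4609/25) × (60) = 55308/5 ≈ 11061.600 → 11062.

frame 11062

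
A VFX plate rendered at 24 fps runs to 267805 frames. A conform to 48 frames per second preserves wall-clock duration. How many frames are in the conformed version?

535610 frames

Frames at target rate = 267805 × (48) / (24) = 535610.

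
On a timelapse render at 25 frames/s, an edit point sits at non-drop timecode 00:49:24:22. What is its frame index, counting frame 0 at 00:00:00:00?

Total seconds to the label: (0 × 3600 + 49 × 60 + 24) = 2964.
Frame index = 2964 × 25 + 22 = 74122.

frame 74122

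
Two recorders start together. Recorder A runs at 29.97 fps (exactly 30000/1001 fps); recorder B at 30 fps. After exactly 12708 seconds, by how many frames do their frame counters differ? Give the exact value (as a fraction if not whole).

A emits 30000/1001 × 12708 = 381240000/1001 frames; B emits 30 × 12708 = 381240.
Difference = 381240/1001 frames (≈ 380.8591); B is ahead of A.

381240/1001 frames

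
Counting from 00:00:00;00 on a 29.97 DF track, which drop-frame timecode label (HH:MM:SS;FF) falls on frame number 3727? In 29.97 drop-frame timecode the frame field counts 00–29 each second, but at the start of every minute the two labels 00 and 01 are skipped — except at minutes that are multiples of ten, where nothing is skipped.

Ten DF minutes hold 17982 frames, so frame 3727 lies in block 0 (frames 0–17981) with 3727 frames into that block.
The block's first minute is 1800 frames and the rest 1798 each; 3727 frames reaches minute 2, so 0 × 18 + 2 × 2 = 4 labels have been skipped so far.
Adding those back, label number 3727 + 4 = 3731 at 30 labels/s is 124 s + 11 f = 0 h 2 min 4 s frame 11, i.e. 00:02:04;11.

00:02:04;11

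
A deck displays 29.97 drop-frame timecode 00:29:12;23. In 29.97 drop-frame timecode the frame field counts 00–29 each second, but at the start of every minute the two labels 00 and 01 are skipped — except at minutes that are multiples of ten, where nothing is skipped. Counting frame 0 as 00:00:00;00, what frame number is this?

52529

Complete 10-minute blocks: 2, each 17982 frames → 35964.
Remaining 9 whole minutes in the current block: 1800 + 8 × 1798 = 16184 frames.
Within the current minute: 12 × 30 + 23 − 2 = 381 (labels ;00/;01 skipped at this minute). Total = 35964 + 16184 + 381 = 52529.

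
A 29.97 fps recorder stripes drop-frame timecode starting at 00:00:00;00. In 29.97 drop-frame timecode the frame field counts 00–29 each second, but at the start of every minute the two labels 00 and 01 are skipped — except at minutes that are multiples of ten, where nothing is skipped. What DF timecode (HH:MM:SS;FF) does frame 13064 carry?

00:07:15;28

Ten DF minutes hold 17982 frames, so frame 13064 lies in block 0 (frames 0–17981) with 13064 frames into that block.
The block's first minute is 1800 frames and the rest 1798 each; 13064 frames reaches minute 7, so 0 × 18 + 7 × 2 = 14 labels have been skipped so far.
Adding those back, label number 13064 + 14 = 13078 at 30 labels/s is 435 s + 28 f = 0 h 7 min 15 s frame 28, i.e. 00:07:15;28.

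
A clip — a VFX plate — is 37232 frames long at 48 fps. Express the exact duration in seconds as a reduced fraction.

2327/3 seconds

Running time = 37232 ÷ (48) = 37232 × 1/48 = 2327/3 s.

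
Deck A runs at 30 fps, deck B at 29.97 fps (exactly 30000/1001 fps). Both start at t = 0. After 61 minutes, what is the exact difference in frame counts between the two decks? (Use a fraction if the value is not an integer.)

109800/1001 frames

61 min = 3660 s.
A emits 30 × 3660 = 109800 frames; B emits 30000/1001 × 3660 = 109800000/1001.
Difference = 109800/1001 frames (≈ 109.6903); B is behind A.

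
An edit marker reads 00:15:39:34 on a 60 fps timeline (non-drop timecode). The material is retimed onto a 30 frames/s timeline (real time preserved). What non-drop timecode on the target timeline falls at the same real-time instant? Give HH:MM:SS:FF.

00:15:39:17

Source frame index: (0×3600 + 15×60 + 39) × 60 + 34 = 56374.
Real time: 56374 / (60) = 28187/30 s.
Target frame: (28187/30) × (30) = 28187.
At 30 labels/s: frame 28187 → 00:15:39:17.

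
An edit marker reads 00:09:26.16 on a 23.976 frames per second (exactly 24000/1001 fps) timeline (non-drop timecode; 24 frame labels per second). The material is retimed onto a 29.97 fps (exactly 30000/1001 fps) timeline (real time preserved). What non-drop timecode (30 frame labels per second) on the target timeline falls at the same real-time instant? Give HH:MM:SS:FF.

00:09:26:20

Source frame index: (0×3600 + 9×60 + 26) × 24 + 16 = 13600.
Real time: 13600 / (24000/1001) = 17017/30 s.
Target frame: (17017/30) × (30000/1001) = 17000.
At 30 labels/s: frame 17000 → 00:09:26:20.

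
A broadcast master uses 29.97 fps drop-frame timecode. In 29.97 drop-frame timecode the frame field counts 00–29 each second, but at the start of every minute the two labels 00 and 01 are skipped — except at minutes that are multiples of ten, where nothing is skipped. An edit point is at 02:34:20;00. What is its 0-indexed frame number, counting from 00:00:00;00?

As if non-drop at 30 labels/s: (2 × 3600 + 34 × 60 + 20) × 30 + 0 = 277800.
Minute boundaries passed: 154; those not divisible by 10: 154 − 15 = 139; dropped labels = 2 × 139 = 278.
Actual frame index = 277800 − 278 = 277522.

277522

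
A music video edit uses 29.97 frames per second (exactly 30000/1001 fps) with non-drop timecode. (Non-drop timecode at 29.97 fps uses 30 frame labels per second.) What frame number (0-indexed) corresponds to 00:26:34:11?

47831

Total seconds to the label: (0 × 3600 + 26 × 60 + 34) = 1594.
Frame index = 1594 × 30 + 11 = 47831.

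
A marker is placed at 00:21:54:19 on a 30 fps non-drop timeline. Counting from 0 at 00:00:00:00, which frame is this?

Total seconds to the label: (0 × 3600 + 21 × 60 + 54) = 1314.
Frame index = 1314 × 30 + 19 = 39439.

frame 39439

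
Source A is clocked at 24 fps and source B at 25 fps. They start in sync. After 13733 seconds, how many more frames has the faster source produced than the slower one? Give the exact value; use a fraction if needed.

A emits 24 × 13733 = 329592 frames; B emits 25 × 13733 = 343325.
Difference = 13733 frames; B is ahead of A.

13733 frames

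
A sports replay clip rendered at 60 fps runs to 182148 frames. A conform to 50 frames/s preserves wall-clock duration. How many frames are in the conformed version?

Target frames = source frames × (target rate / source rate) = 182148 × (50)/(60) = 182148 × 5/6 = 151790.

151790 frames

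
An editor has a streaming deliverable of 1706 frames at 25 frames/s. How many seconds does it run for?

68.24 seconds

Running time = 1706 / (25) = 68.24 s.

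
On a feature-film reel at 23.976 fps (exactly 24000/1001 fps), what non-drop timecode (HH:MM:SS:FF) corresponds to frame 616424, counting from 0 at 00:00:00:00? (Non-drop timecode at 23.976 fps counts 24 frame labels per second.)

07:08:04:08

616424 ÷ 24 = 25684 full seconds, remainder 8 frames.
25684 s = 7 h 8 min 4 s.
Timecode: 07:08:04:08.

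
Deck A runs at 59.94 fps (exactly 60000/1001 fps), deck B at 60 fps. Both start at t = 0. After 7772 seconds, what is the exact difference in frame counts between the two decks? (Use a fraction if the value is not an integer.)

A emits 60000/1001 × 7772 = 466320000/1001 frames; B emits 60 × 7772 = 466320.
Difference = 466320/1001 frames (≈ 465.8541); B is ahead of A.

466320/1001 frames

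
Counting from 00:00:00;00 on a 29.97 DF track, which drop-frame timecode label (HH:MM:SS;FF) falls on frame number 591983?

05:29:12;17

Ten DF minutes hold 17982 frames, so frame 591983 lies in block 32 (frames 575424–593405) with 16559 frames into that block.
The block's first minute is 1800 frames and the rest 1798 each; 16559 frames reaches minute 9, so 32 × 18 + 9 × 2 = 594 labels have been skipped so far.
Adding those back, label number 591983 + 594 = 592577 at 30 labels/s is 19752 s + 17 f = 5 h 29 min 12 s frame 17, i.e. 05:29:12;17.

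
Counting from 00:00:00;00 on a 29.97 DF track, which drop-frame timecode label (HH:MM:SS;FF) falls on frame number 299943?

02:46:48;03

Each 10-minute DF block holds 10 × 60 × 30 − 9 × 2 = 17982 frames. 299943 ÷ 17982 → 16 full blocks, remainder 12231.
Within the partial block the first minute is 1800 frames and each further minute 1798, so 6 further minute boundaries passed. Total skipped labels = 18 × 16 + 2 × 6 = 300.
Non-drop label index = 299943 + 300 = 300243; at 30 labels/s that is 02:46:48:03, i.e. DF 02:46:48;03.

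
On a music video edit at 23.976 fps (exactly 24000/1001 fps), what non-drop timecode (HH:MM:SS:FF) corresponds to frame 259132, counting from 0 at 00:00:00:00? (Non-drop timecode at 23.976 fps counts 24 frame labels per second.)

02:59:57:04

259132 ÷ 24 = 10797 full seconds, remainder 4 frames.
10797 s = 2 h 59 min 57 s.
Timecode: 02:59:57:04.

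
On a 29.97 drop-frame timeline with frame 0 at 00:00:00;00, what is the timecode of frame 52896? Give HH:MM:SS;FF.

Ten DF minutes hold 17982 frames, so frame 52896 lies in block 2 (frames 35964–53945) with 16932 frames into that block.
The block's first minute is 1800 frames and the rest 1798 each; 16932 frames reaches minute 9, so 2 × 18 + 9 × 2 = 54 labels have been skipped so far.
Adding those back, label number 52896 + 54 = 52950 at 30 labels/s is 1765 s + 0 f = 0 h 29 min 25 s frame 0, i.e. 00:29:25;00.

00:29:25;00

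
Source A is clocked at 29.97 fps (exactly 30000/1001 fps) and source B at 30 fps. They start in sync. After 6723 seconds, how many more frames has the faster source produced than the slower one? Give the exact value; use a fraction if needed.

A emits 30000/1001 × 6723 = 201690000/1001 frames; B emits 30 × 6723 = 201690.
Difference = 201690/1001 frames (≈ 201.4885); B is ahead of A.

201690/1001 frames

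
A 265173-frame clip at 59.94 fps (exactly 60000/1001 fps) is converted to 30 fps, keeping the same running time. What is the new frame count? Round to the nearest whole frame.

132719 frames

Frames at target rate = 265173 × (30) / (60000/1001) = 265438173/2000 ≈ 132719.087.
Nearest whole frame: 132719.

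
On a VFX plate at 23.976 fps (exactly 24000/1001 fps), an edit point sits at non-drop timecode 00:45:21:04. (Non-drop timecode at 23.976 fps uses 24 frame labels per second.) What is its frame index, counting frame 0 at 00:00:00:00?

65308

Total seconds to the label: (0 × 3600 + 45 × 60 + 21) = 2721.
Frame index = 2721 × 24 + 4 = 65308.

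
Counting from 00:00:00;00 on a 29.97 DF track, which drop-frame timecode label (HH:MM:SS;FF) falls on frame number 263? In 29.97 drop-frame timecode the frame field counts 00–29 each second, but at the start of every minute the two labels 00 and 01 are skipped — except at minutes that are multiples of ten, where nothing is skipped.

00:00:08;23

Each 10-minute DF block holds 10 × 60 × 30 − 9 × 2 = 17982 frames. 263 ÷ 17982 → 0 full blocks, remainder 263.
Within the partial block the first minute is 1800 frames and each further minute 1798, so 0 further minute boundaries passed. Total skipped labels = 18 × 0 + 2 × 0 = 0.
Non-drop label index = 263 + 0 = 263; at 30 labels/s that is 00:00:08:23, i.e. DF 00:00:08;23.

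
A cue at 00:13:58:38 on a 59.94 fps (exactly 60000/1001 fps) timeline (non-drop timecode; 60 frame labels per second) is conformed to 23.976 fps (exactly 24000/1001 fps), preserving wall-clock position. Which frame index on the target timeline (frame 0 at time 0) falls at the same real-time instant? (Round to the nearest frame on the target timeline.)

Source frame index: (0×3600 + 13×60 + 58) × 60 + 38 = 50318.
Real time: 50318 / (60000/1001) = 25184159/30000 s.
Target frame: (25184159/30000) × (24000/1001) = 100636/5 ≈ 20127.200 → 20127.

frame 20127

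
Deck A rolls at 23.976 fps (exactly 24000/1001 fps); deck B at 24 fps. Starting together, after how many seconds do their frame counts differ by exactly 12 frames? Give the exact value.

The gap grows by |24 − 24000/1001| = 24/1001 frames per second.
Time for a 12-frame gap: 12 ÷ (24/1001) = 500.5 s.

500.5 seconds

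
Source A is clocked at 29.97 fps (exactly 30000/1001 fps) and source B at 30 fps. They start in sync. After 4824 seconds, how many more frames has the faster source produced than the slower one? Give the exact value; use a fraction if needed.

144720/1001 frames

A emits 30000/1001 × 4824 = 144720000/1001 frames; B emits 30 × 4824 = 144720.
Difference = 144720/1001 frames (≈ 144.5754); B is ahead of A.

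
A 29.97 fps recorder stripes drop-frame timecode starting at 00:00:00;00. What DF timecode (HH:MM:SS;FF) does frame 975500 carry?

09:02:29;06

Ten DF minutes hold 17982 frames, so frame 975500 lies in block 54 (frames 971028–989009) with 4472 frames into that block.
The block's first minute is 1800 frames and the rest 1798 each; 4472 frames reaches minute 2, so 54 × 18 + 2 × 2 = 976 labels have been skipped so far.
Adding those back, label number 975500 + 976 = 976476 at 30 labels/s is 32549 s + 6 f = 9 h 2 min 29 s frame 6, i.e. 09:02:29;06.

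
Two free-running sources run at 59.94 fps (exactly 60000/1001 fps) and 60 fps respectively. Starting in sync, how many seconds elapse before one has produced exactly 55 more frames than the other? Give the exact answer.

The gap grows by |60 − 60000/1001| = 60/1001 frames per second.
Time for a 55-frame gap: 55 ÷ (60/1001) = 11011/12 s.

11011/12 seconds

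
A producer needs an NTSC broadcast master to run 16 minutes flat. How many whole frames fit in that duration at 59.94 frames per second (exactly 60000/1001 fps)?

16 min = 960 s.
Frames = 960 × 60000/1001 = 57600000/1001 ≈ 57542.4575.
Complete frames: 57542.

57542 frames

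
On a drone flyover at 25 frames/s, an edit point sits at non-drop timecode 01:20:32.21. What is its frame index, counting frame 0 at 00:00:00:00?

Total seconds to the label: (1 × 3600 + 20 × 60 + 32) = 4832.
Frame index = 4832 × 25 + 21 = 120821.

frame 120821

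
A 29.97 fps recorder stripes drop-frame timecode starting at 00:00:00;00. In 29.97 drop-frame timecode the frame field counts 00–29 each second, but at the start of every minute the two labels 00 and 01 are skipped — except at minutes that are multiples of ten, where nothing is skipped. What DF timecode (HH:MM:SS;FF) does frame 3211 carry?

Ten DF minutes hold 17982 frames, so frame 3211 lies in block 0 (frames 0–17981) with 3211 frames into that block.
The block's first minute is 1800 frames and the rest 1798 each; 3211 frames reaches minute 1, so 0 × 18 + 1 × 2 = 2 labels have been skipped so far.
Adding those back, label number 3211 + 2 = 3213 at 30 labels/s is 107 s + 3 f = 0 h 1 min 47 s frame 3, i.e. 00:01:47;03.

00:01:47;03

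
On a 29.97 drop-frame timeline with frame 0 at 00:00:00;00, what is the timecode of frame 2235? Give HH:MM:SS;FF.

00:01:14;17

Each 10-minute DF block holds 10 × 60 × 30 − 9 × 2 = 17982 frames. 2235 ÷ 17982 → 0 full blocks, remainder 2235.
Within the partial block the first minute is 1800 frames and each further minute 1798, so 1 further minute boundary passed. Total skipped labels = 18 × 0 + 2 × 1 = 2.
Non-drop label index = 2235 + 2 = 2237; at 30 labels/s that is 00:01:14:17, i.e. DF 00:01:14;17.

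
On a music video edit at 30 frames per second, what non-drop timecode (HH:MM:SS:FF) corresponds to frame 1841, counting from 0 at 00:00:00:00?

00:01:01:11

1841 ÷ 30 = 61 full seconds, remainder 11 frames.
61 s = 0 h 1 min 1 s.
Timecode: 00:01:01:11.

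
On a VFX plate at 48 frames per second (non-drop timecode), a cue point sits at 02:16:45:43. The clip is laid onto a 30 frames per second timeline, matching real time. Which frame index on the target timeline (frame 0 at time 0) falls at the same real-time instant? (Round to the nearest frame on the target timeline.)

frame 246177

Source frame index: (2×3600 + 16×60 + 45) × 48 + 43 = 393883.
Real time: 393883 / (48) = 393883/48 s.
Target frame: (393883/48) × (30) = 1969415/8 ≈ 246176.875 → 246177.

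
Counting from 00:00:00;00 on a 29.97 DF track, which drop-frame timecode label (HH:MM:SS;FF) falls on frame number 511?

Each 10-minute DF block holds 10 × 60 × 30 − 9 × 2 = 17982 frames. 511 ÷ 17982 → 0 full blocks, remainder 511.
Within the partial block the first minute is 1800 frames and each further minute 1798, so 0 further minute boundaries passed. Total skipped labels = 18 × 0 + 2 × 0 = 0.
Non-drop label index = 511 + 0 = 511; at 30 labels/s that is 00:00:17:01, i.e. DF 00:00:17;01.

00:00:17;01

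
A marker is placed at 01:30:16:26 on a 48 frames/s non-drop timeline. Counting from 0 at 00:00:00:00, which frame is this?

Total seconds to the label: (1 × 3600 + 30 × 60 + 16) = 5416.
Frame index = 5416 × 48 + 26 = 259994.

frame 259994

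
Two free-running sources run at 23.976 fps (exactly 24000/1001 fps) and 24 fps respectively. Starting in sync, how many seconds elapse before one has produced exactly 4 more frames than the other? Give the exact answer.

1001/6 seconds

The gap grows by |24 − 24000/1001| = 24/1001 frames per second.
Time for a 4-frame gap: 4 ÷ (24/1001) = 1001/6 s.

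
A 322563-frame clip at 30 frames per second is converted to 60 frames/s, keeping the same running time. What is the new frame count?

Target frames = source frames × (target rate / source rate) = 322563 × (60)/(30) = 322563 × 2 = 645126.

645126 frames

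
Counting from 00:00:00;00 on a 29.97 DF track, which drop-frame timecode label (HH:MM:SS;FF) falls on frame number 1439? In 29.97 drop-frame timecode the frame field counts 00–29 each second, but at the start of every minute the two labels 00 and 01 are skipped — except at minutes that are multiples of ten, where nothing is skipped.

00:00:47;29

Each 10-minute DF block holds 10 × 60 × 30 − 9 × 2 = 17982 frames. 1439 ÷ 17982 → 0 full blocks, remainder 1439.
Within the partial block the first minute is 1800 frames and each further minute 1798, so 0 further minute boundaries passed. Total skipped labels = 18 × 0 + 2 × 0 = 0.
Non-drop label index = 1439 + 0 = 1439; at 30 labels/s that is 00:00:47:29, i.e. DF 00:00:47;29.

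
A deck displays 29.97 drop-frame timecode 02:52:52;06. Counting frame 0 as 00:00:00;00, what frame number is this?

Complete 10-minute blocks: 17, each 17982 frames → 305694.
Remaining 2 whole minutes in the current block: 1800 + 1 × 1798 = 3598 frames.
Within the current minute: 52 × 30 + 6 − 2 = 1564 (labels ;00/;01 skipped at this minute). Total = 305694 + 3598 + 1564 = 310856.

310856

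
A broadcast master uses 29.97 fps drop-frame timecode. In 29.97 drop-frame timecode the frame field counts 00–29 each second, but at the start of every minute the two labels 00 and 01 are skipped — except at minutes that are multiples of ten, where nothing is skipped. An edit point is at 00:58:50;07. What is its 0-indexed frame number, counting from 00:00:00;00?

105801

Complete 10-minute blocks: 5, each 17982 frames → 89910.
Remaining 8 whole minutes in the current block: 1800 + 7 × 1798 = 14386 frames.
Within the current minute: 50 × 30 + 7 − 2 = 1505 (labels ;00/;01 skipped at this minute). Total = 89910 + 14386 + 1505 = 105801.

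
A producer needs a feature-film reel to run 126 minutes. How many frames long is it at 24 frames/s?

126 min = 7560 s.
Frames = 7560 × 24 = 181440.

181440 frames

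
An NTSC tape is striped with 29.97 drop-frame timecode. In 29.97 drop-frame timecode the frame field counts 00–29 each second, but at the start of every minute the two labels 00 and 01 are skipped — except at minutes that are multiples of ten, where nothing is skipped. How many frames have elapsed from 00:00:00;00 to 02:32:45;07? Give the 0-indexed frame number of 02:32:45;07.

Complete 10-minute blocks: 15, each 17982 frames → 269730.
Remaining 2 whole minutes in the current block: 1800 + 1 × 1798 = 3598 frames.
Within the current minute: 45 × 30 + 7 − 2 = 1355 (labels ;00/;01 skipped at this minute). Total = 269730 + 3598 + 1355 = 274683.

274683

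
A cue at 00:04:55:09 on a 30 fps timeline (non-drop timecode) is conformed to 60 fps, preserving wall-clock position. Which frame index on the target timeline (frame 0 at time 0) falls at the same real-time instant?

Source frame index: (0×3600 + 4×60 + 55) × 30 + 9 = 8859.
Real time: 8859 / (30) = 2953/10 s.
Target frame: (2953/10) × (60) = 17718.

frame 17718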